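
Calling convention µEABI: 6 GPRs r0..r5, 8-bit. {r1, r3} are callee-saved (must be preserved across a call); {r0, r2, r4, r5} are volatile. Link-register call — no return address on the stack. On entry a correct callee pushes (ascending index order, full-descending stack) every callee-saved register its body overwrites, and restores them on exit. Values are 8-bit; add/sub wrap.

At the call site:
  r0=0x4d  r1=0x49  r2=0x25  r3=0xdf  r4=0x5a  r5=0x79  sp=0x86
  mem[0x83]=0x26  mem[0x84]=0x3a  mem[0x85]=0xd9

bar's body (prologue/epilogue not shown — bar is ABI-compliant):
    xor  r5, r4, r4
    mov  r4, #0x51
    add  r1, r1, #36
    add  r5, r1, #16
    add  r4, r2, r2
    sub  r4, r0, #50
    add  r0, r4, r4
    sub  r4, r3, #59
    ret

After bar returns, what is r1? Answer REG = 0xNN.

prologue: push r1 -> mem[0x85]=0x49, sp=0x85
body[0] xor  r5, r4, r4 -> r5=0x00
body[1] mov  r4, #0x51 -> r4=0x51
body[2] add  r1, r1, #36 -> r1=0x6d
body[3] add  r5, r1, #16 -> r5=0x7d
body[4] add  r4, r2, r2 -> r4=0x4a
body[5] sub  r4, r0, #50 -> r4=0x1b
body[6] add  r0, r4, r4 -> r0=0x36
body[7] sub  r4, r3, #59 -> r4=0xa4
epilogue: pop r1=0x49, sp=0x86
r1 is callee-saved -> restored

REG = 0x49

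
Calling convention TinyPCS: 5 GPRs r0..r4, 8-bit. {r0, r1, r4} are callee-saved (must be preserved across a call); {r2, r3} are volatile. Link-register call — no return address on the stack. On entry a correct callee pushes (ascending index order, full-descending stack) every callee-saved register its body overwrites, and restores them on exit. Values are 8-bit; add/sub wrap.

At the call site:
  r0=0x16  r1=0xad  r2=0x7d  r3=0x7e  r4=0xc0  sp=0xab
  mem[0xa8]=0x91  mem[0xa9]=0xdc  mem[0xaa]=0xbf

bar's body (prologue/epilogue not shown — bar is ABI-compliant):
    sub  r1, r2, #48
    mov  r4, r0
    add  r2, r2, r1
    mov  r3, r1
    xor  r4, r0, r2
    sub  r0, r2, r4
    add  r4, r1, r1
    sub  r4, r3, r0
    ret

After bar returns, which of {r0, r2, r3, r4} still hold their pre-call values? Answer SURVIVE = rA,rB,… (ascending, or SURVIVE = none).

prologue: push r0 -> mem[0xaa]=0x16, sp=0xaa
prologue: push r1 -> mem[0xa9]=0xad, sp=0xa9
prologue: push r4 -> mem[0xa8]=0xc0, sp=0xa8
body[0] sub  r1, r2, #48 -> r1=0x4d
body[1] mov  r4, r0 -> r4=0x16
body[2] add  r2, r2, r1 -> r2=0xca
body[3] mov  r3, r1 -> r3=0x4d
body[4] xor  r4, r0, r2 -> r4=0xdc
body[5] sub  r0, r2, r4 -> r0=0xee
body[6] add  r4, r1, r1 -> r4=0x9a
body[7] sub  r4, r3, r0 -> r4=0x5f
epilogue: pop r4=0xc0, sp=0xa9
epilogue: pop r1=0xad, sp=0xaa
epilogue: pop r0=0x16, sp=0xab
r0: callee-saved, written=True
r2: caller-saved, written=True
r3: caller-saved, written=True
r4: callee-saved, written=True

SURVIVE = r0,r4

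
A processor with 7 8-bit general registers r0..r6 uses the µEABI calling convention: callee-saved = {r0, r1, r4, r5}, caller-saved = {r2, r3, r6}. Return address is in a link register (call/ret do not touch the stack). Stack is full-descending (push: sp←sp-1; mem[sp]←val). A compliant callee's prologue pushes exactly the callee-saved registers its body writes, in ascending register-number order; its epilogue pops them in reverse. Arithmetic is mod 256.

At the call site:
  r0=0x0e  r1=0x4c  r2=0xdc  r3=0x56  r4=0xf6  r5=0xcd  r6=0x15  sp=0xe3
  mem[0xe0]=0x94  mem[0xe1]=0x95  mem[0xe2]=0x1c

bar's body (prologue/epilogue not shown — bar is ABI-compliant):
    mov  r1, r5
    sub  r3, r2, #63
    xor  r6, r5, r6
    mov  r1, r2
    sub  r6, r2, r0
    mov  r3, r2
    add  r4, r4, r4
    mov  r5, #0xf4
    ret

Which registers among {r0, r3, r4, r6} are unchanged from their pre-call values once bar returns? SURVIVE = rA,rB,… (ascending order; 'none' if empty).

prologue: push r1 → mem[0xe2]=0x4c, sp=0xe2
prologue: push r4 → mem[0xe1]=0xf6, sp=0xe1
prologue: push r5 → mem[0xe0]=0xcd, sp=0xe0
body[0] mov  r1, r5 → r1=0xcd
body[1] sub  r3, r2, #63 → r3=0x9d
body[2] xor  r6, r5, r6 → r6=0xd8
body[3] mov  r1, r2 → r1=0xdc
body[4] sub  r6, r2, r0 → r6=0xce
body[5] mov  r3, r2 → r3=0xdc
body[6] add  r4, r4, r4 → r4=0xec
body[7] mov  r5, #0xf4 → r5=0xf4
epilogue: pop r5=0xcd, sp=0xe1
epilogue: pop r4=0xf6, sp=0xe2
epilogue: pop r1=0x4c, sp=0xe3
r0: callee-saved, written=False
r3: caller-saved, written=True
r4: callee-saved, written=True
r6: caller-saved, written=True

SURVIVE = r0,r4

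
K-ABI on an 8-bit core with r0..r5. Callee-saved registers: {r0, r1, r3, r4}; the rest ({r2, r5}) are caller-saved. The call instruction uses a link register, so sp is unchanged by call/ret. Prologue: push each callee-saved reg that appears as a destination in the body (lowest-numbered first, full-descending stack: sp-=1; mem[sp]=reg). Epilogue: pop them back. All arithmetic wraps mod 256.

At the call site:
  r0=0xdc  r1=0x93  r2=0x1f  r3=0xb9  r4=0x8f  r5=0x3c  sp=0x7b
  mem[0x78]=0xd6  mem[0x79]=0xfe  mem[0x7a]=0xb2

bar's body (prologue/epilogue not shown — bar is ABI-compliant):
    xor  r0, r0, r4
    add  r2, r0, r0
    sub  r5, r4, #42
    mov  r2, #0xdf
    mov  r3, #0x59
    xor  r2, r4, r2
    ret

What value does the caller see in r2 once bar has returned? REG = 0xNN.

prologue: push r0 → mem[0x7a]=0xdc, sp=0x7a
prologue: push r3 → mem[0x79]=0xb9, sp=0x79
body[0] xor  r0, r0, r4 → r0=0x53
body[1] add  r2, r0, r0 → r2=0xa6
body[2] sub  r5, r4, #42 → r5=0x65
body[3] mov  r2, #0xdf → r2=0xdf
body[4] mov  r3, #0x59 → r3=0x59
body[5] xor  r2, r4, r2 → r2=0x50
epilogue: pop r3=0xb9, sp=0x7a
epilogue: pop r0=0xdc, sp=0x7b
r2 is caller-saved → body value

REG = 0x50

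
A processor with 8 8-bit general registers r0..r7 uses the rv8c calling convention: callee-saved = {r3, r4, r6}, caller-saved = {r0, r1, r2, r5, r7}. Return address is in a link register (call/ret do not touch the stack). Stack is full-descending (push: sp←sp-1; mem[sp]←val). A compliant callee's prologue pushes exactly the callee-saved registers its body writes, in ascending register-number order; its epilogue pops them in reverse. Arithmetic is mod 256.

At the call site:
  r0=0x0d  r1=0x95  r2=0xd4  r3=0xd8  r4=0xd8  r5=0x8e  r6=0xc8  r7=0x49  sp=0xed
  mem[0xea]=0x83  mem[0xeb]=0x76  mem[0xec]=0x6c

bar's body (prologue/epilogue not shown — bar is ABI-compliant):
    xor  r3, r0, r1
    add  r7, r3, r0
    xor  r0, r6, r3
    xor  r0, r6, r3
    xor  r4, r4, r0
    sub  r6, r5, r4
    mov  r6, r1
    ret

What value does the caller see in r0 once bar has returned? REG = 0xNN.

REG = 0x50

prologue: push r3 → mem[0xec]=0xd8, sp=0xec
prologue: push r4 → mem[0xeb]=0xd8, sp=0xeb
prologue: push r6 → mem[0xea]=0xc8, sp=0xea
body[0] xor  r3, r0, r1 → r3=0x98
body[1] add  r7, r3, r0 → r7=0xa5
body[2] xor  r0, r6, r3 → r0=0x50
body[3] xor  r0, r6, r3 → r0=0x50
body[4] xor  r4, r4, r0 → r4=0x88
body[5] sub  r6, r5, r4 → r6=0x06
body[6] mov  r6, r1 → r6=0x95
epilogue: pop r6=0xc8, sp=0xeb
epilogue: pop r4=0xd8, sp=0xec
epilogue: pop r3=0xd8, sp=0xed
r0 is caller-saved → body value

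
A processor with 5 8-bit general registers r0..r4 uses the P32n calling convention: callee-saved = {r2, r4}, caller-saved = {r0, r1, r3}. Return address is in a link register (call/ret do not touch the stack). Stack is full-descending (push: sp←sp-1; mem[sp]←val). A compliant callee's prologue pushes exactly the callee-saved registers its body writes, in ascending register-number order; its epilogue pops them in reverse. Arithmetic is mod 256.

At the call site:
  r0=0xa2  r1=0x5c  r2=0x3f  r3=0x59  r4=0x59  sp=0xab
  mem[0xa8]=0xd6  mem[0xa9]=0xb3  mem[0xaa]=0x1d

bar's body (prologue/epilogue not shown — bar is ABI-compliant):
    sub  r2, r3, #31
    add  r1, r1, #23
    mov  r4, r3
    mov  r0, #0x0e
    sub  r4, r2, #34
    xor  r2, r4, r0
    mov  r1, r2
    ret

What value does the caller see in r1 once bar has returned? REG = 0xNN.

REG = 0x16

prologue: push r2 → mem[0xaa]=0x3f, sp=0xaa
prologue: push r4 → mem[0xa9]=0x59, sp=0xa9
body[0] sub  r2, r3, #31 → r2=0x3a
body[1] add  r1, r1, #23 → r1=0x73
body[2] mov  r4, r3 → r4=0x59
body[3] mov  r0, #0x0e → r0=0x0e
body[4] sub  r4, r2, #34 → r4=0x18
body[5] xor  r2, r4, r0 → r2=0x16
body[6] mov  r1, r2 → r1=0x16
epilogue: pop r4=0x59, sp=0xaa
epilogue: pop r2=0x3f, sp=0xab
r1 is caller-saved → body value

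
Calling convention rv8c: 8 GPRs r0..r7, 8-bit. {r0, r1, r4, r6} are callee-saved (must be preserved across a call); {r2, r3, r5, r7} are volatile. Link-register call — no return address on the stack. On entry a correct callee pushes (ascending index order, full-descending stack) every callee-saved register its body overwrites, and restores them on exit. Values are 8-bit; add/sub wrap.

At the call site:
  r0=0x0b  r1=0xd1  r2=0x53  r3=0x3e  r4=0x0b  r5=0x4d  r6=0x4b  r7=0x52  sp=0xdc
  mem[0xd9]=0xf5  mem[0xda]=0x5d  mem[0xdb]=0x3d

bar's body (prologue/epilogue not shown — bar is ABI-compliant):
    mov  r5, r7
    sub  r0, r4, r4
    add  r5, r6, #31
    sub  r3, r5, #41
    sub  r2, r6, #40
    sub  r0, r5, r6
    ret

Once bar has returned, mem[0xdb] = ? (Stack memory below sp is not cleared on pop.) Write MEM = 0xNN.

MEM = 0x0b

prologue: push r0 -> mem[0xdb]=0x0b, sp=0xdb
body[0] mov  r5, r7 -> r5=0x52
body[1] sub  r0, r4, r4 -> r0=0x00
body[2] add  r5, r6, #31 -> r5=0x6a
body[3] sub  r3, r5, #41 -> r3=0x41
body[4] sub  r2, r6, #40 -> r2=0x23
body[5] sub  r0, r5, r6 -> r0=0x1f
epilogue: pop r0=0x0b, sp=0xdc
prologue pushed ['r0'] at ['0xdb']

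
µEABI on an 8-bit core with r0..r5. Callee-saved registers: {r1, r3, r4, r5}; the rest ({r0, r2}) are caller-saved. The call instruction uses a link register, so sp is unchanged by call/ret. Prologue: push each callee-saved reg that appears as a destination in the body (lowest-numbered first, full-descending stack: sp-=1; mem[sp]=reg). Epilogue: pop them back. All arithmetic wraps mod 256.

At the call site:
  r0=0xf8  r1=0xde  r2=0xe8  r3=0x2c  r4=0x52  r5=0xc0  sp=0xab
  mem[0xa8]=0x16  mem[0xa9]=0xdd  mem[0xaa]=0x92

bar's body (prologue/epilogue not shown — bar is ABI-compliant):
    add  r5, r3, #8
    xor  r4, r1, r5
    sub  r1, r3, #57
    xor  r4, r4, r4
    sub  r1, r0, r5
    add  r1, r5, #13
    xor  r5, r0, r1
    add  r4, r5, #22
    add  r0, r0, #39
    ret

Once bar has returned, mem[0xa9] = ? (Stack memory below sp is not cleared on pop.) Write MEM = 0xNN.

prologue: push r1 -> mem[0xaa]=0xde, sp=0xaa
prologue: push r4 -> mem[0xa9]=0x52, sp=0xa9
prologue: push r5 -> mem[0xa8]=0xc0, sp=0xa8
body[0] add  r5, r3, #8 -> r5=0x34
body[1] xor  r4, r1, r5 -> r4=0xea
body[2] sub  r1, r3, #57 -> r1=0xf3
body[3] xor  r4, r4, r4 -> r4=0x00
body[4] sub  r1, r0, r5 -> r1=0xc4
body[5] add  r1, r5, #13 -> r1=0x41
body[6] xor  r5, r0, r1 -> r5=0xb9
body[7] add  r4, r5, #22 -> r4=0xcf
body[8] add  r0, r0, #39 -> r0=0x1f
epilogue: pop r5=0xc0, sp=0xa9
epilogue: pop r4=0x52, sp=0xaa
epilogue: pop r1=0xde, sp=0xab
prologue pushed ['r1', 'r4', 'r5'] at ['0xaa', '0xa9', '0xa8']

MEM = 0x52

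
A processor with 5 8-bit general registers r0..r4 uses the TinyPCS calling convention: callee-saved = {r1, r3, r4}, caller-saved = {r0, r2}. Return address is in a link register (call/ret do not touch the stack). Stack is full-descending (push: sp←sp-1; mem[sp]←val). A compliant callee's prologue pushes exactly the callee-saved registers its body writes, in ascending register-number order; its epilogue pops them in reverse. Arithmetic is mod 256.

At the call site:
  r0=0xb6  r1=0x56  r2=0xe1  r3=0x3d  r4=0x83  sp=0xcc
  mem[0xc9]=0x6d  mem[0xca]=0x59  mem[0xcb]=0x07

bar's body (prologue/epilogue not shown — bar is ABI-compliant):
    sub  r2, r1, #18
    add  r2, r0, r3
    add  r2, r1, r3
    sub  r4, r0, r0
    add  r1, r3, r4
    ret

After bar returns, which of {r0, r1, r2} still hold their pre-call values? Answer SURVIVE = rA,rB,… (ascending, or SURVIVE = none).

prologue: push r1 → mem[0xcb]=0x56, sp=0xcb
prologue: push r4 → mem[0xca]=0x83, sp=0xca
body[0] sub  r2, r1, #18 → r2=0x44
body[1] add  r2, r0, r3 → r2=0xf3
body[2] add  r2, r1, r3 → r2=0x93
body[3] sub  r4, r0, r0 → r4=0x00
body[4] add  r1, r3, r4 → r1=0x3d
epilogue: pop r4=0x83, sp=0xcb
epilogue: pop r1=0x56, sp=0xcc
r0: caller-saved, written=False
r1: callee-saved, written=True
r2: caller-saved, written=True

SURVIVE = r0,r1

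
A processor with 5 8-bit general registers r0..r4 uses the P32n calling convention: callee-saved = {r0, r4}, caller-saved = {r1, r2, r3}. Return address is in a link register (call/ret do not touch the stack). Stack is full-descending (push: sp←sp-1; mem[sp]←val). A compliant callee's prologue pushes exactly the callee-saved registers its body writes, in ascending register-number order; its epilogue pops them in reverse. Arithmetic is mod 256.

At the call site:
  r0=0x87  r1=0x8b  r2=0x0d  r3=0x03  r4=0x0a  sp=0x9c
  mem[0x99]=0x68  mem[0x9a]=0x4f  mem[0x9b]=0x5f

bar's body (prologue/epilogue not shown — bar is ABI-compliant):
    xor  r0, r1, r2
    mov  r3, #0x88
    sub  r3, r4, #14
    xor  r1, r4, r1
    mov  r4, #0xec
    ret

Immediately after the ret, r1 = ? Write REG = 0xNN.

prologue: push r0 → mem[0x9b]=0x87, sp=0x9b
prologue: push r4 → mem[0x9a]=0x0a, sp=0x9a
body[0] xor  r0, r1, r2 → r0=0x86
body[1] mov  r3, #0x88 → r3=0x88
body[2] sub  r3, r4, #14 → r3=0xfc
body[3] xor  r1, r4, r1 → r1=0x81
body[4] mov  r4, #0xec → r4=0xec
epilogue: pop r4=0x0a, sp=0x9b
epilogue: pop r0=0x87, sp=0x9c
r1 is caller-saved → body value

REG = 0x81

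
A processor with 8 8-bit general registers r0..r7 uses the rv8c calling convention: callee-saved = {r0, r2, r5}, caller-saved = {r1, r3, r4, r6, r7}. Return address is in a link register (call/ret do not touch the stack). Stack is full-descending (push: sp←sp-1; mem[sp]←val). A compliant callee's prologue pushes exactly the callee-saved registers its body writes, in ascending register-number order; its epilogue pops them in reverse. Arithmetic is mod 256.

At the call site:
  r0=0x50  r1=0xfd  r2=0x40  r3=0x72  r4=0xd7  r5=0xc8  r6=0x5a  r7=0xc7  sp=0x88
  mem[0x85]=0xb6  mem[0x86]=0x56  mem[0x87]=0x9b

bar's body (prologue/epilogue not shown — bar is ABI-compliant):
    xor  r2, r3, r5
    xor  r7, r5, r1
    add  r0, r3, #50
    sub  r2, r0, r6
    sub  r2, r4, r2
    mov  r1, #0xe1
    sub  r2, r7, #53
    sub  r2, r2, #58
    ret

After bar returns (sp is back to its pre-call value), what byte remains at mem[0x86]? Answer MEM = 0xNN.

prologue: push r0 → mem[0x87]=0x50, sp=0x87
prologue: push r2 → mem[0x86]=0x40, sp=0x86
body[0] xor  r2, r3, r5 → r2=0xba
body[1] xor  r7, r5, r1 → r7=0x35
body[2] add  r0, r3, #50 → r0=0xa4
body[3] sub  r2, r0, r6 → r2=0x4a
body[4] sub  r2, r4, r2 → r2=0x8d
body[5] mov  r1, #0xe1 → r1=0xe1
body[6] sub  r2, r7, #53 → r2=0x00
body[7] sub  r2, r2, #58 → r2=0xc6
epilogue: pop r2=0x40, sp=0x87
epilogue: pop r0=0x50, sp=0x88
prologue pushed ['r0', 'r2'] at ['0x87', '0x86']

MEM = 0x40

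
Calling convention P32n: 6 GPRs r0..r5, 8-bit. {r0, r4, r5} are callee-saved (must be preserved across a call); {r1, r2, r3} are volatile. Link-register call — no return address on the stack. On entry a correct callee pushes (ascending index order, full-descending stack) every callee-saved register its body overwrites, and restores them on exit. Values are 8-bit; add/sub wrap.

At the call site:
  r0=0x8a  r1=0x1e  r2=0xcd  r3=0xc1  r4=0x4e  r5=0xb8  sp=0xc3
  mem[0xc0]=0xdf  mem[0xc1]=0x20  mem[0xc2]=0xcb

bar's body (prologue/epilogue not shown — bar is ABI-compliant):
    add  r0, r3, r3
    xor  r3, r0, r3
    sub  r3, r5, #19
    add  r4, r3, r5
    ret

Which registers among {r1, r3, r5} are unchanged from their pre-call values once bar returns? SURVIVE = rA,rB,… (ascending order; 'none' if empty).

SURVIVE = r1,r5

prologue: push r0 → mem[0xc2]=0x8a, sp=0xc2
prologue: push r4 → mem[0xc1]=0x4e, sp=0xc1
body[0] add  r0, r3, r3 → r0=0x82
body[1] xor  r3, r0, r3 → r3=0x43
body[2] sub  r3, r5, #19 → r3=0xa5
body[3] add  r4, r3, r5 → r4=0x5d
epilogue: pop r4=0x4e, sp=0xc2
epilogue: pop r0=0x8a, sp=0xc3
r1: caller-saved, written=False
r3: caller-saved, written=True
r5: callee-saved, written=False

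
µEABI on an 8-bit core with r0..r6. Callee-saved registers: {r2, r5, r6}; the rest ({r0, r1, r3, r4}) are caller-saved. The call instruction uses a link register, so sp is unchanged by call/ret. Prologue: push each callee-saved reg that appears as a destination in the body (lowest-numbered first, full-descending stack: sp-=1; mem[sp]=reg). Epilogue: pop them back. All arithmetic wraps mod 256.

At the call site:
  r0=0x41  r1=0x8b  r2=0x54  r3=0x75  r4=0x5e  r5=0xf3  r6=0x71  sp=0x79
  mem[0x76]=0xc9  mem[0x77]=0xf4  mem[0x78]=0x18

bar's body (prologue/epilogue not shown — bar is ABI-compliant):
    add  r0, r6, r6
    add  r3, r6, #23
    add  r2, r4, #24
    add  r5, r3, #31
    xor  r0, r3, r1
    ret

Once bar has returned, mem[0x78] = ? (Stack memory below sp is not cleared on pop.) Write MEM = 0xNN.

MEM = 0x54

prologue: push r2 → mem[0x78]=0x54, sp=0x78
prologue: push r5 → mem[0x77]=0xf3, sp=0x77
body[0] add  r0, r6, r6 → r0=0xe2
body[1] add  r3, r6, #23 → r3=0x88
body[2] add  r2, r4, #24 → r2=0x76
body[3] add  r5, r3, #31 → r5=0xa7
body[4] xor  r0, r3, r1 → r0=0x03
epilogue: pop r5=0xf3, sp=0x78
epilogue: pop r2=0x54, sp=0x79
prologue pushed ['r2', 'r5'] at ['0x78', '0x77']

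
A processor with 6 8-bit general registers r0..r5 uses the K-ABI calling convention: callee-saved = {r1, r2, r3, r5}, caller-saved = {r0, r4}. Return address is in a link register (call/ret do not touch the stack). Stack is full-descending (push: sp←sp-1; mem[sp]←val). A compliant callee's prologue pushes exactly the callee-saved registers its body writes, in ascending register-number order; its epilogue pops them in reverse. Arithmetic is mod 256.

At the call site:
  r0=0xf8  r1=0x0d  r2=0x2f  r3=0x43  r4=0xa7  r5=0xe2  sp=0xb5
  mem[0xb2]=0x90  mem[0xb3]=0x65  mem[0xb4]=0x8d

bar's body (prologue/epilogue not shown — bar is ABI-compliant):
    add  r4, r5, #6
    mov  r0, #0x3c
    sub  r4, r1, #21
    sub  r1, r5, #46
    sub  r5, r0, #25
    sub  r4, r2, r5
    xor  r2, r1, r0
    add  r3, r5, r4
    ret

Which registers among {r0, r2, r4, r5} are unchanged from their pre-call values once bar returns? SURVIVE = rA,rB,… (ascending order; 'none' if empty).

SURVIVE = r2,r5

prologue: push r1 → mem[0xb4]=0x0d, sp=0xb4
prologue: push r2 → mem[0xb3]=0x2f, sp=0xb3
prologue: push r3 → mem[0xb2]=0x43, sp=0xb2
prologue: push r5 → mem[0xb1]=0xe2, sp=0xb1
body[0] add  r4, r5, #6 → r4=0xe8
body[1] mov  r0, #0x3c → r0=0x3c
body[2] sub  r4, r1, #21 → r4=0xf8
body[3] sub  r1, r5, #46 → r1=0xb4
body[4] sub  r5, r0, #25 → r5=0x23
body[5] sub  r4, r2, r5 → r4=0x0c
body[6] xor  r2, r1, r0 → r2=0x88
body[7] add  r3, r5, r4 → r3=0x2f
epilogue: pop r5=0xe2, sp=0xb2
epilogue: pop r3=0x43, sp=0xb3
epilogue: pop r2=0x2f, sp=0xb4
epilogue: pop r1=0x0d, sp=0xb5
r0: caller-saved, written=True
r2: callee-saved, written=True
r4: caller-saved, written=True
r5: callee-saved, written=True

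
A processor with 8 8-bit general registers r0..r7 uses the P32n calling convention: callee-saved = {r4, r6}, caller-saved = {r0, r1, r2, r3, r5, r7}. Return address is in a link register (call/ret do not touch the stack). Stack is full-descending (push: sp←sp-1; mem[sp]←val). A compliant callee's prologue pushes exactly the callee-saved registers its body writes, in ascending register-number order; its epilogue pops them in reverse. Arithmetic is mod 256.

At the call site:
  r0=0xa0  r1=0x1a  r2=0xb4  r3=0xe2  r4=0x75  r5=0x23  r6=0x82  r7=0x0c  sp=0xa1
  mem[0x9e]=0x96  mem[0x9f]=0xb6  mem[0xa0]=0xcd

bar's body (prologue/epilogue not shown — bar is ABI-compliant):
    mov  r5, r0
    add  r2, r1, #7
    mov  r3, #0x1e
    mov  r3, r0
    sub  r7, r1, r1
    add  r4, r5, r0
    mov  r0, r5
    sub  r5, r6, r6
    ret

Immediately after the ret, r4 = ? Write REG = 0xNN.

REG = 0x75

prologue: push r4 → mem[0xa0]=0x75, sp=0xa0
body[0] mov  r5, r0 → r5=0xa0
body[1] add  r2, r1, #7 → r2=0x21
body[2] mov  r3, #0x1e → r3=0x1e
body[3] mov  r3, r0 → r3=0xa0
body[4] sub  r7, r1, r1 → r7=0x00
body[5] add  r4, r5, r0 → r4=0x40
body[6] mov  r0, r5 → r0=0xa0
body[7] sub  r5, r6, r6 → r5=0x00
epilogue: pop r4=0x75, sp=0xa1
r4 is callee-saved → restored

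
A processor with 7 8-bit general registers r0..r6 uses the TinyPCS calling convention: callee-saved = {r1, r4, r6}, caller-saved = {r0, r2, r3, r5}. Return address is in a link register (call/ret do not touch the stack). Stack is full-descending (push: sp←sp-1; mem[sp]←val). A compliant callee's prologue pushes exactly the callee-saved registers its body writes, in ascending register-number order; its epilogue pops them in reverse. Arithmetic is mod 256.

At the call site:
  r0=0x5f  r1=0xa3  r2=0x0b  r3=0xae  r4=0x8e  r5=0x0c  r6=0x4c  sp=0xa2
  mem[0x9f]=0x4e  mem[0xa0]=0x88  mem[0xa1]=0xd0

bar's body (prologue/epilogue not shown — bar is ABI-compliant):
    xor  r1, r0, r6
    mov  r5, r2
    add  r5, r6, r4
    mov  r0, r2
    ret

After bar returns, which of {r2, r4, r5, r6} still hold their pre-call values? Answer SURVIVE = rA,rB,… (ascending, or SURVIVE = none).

SURVIVE = r2,r4,r6

prologue: push r1 -> mem[0xa1]=0xa3, sp=0xa1
body[0] xor  r1, r0, r6 -> r1=0x13
body[1] mov  r5, r2 -> r5=0x0b
body[2] add  r5, r6, r4 -> r5=0xda
body[3] mov  r0, r2 -> r0=0x0b
epilogue: pop r1=0xa3, sp=0xa2
r2: caller-saved, written=False
r4: callee-saved, written=False
r5: caller-saved, written=True
r6: callee-saved, written=False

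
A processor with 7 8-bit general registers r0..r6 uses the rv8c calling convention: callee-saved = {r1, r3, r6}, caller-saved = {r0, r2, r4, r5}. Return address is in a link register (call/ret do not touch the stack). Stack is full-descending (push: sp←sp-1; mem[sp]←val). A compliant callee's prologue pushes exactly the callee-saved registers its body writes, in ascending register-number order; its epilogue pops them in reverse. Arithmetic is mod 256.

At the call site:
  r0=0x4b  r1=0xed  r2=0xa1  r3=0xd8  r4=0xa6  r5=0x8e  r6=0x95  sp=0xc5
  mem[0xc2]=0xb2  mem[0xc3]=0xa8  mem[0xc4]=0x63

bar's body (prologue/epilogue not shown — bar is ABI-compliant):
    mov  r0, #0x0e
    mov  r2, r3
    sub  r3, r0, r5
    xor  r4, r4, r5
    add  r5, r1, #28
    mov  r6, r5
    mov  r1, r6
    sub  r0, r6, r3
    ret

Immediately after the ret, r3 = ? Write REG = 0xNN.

prologue: push r1 -> mem[0xc4]=0xed, sp=0xc4
prologue: push r3 -> mem[0xc3]=0xd8, sp=0xc3
prologue: push r6 -> mem[0xc2]=0x95, sp=0xc2
body[0] mov  r0, #0x0e -> r0=0x0e
body[1] mov  r2, r3 -> r2=0xd8
body[2] sub  r3, r0, r5 -> r3=0x80
body[3] xor  r4, r4, r5 -> r4=0x28
body[4] add  r5, r1, #28 -> r5=0x09
body[5] mov  r6, r5 -> r6=0x09
body[6] mov  r1, r6 -> r1=0x09
body[7] sub  r0, r6, r3 -> r0=0x89
epilogue: pop r6=0x95, sp=0xc3
epilogue: pop r3=0xd8, sp=0xc4
epilogue: pop r1=0xed, sp=0xc5
r3 is callee-saved -> restored

REG = 0xd8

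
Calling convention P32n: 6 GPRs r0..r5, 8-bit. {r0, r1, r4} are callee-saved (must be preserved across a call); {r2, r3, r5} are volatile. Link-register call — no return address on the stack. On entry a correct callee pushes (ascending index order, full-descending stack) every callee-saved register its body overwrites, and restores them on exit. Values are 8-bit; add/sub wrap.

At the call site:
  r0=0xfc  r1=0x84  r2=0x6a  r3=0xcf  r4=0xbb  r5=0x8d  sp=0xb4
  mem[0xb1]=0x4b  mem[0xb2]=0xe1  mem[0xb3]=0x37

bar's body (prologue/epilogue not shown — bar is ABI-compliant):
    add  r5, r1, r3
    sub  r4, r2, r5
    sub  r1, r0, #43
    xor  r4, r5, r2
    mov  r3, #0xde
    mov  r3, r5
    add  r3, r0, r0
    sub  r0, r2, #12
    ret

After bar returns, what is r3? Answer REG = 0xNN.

prologue: push r0 -> mem[0xb3]=0xfc, sp=0xb3
prologue: push r1 -> mem[0xb2]=0x84, sp=0xb2
prologue: push r4 -> mem[0xb1]=0xbb, sp=0xb1
body[0] add  r5, r1, r3 -> r5=0x53
body[1] sub  r4, r2, r5 -> r4=0x17
body[2] sub  r1, r0, #43 -> r1=0xd1
body[3] xor  r4, r5, r2 -> r4=0x39
body[4] mov  r3, #0xde -> r3=0xde
body[5] mov  r3, r5 -> r3=0x53
body[6] add  r3, r0, r0 -> r3=0xf8
body[7] sub  r0, r2, #12 -> r0=0x5e
epilogue: pop r4=0xbb, sp=0xb2
epilogue: pop r1=0x84, sp=0xb3
epilogue: pop r0=0xfc, sp=0xb4
r3 is caller-saved -> body value

REG = 0xf8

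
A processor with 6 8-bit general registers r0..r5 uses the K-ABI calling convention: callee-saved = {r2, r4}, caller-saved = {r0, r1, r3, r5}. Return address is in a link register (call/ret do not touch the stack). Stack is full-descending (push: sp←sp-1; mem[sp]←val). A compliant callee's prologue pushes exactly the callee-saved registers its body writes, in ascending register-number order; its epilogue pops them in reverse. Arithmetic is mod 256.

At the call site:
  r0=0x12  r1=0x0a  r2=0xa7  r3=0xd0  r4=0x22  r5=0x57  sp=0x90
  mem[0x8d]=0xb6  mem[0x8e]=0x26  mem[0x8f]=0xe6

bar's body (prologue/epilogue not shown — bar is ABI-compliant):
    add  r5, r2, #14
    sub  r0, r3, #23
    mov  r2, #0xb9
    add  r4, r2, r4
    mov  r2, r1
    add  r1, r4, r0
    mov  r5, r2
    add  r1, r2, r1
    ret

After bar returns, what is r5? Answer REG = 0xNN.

prologue: push r2 → mem[0x8f]=0xa7, sp=0x8f
prologue: push r4 → mem[0x8e]=0x22, sp=0x8e
body[0] add  r5, r2, #14 → r5=0xb5
body[1] sub  r0, r3, #23 → r0=0xb9
body[2] mov  r2, #0xb9 → r2=0xb9
body[3] add  r4, r2, r4 → r4=0xdb
body[4] mov  r2, r1 → r2=0x0a
body[5] add  r1, r4, r0 → r1=0x94
body[6] mov  r5, r2 → r5=0x0a
body[7] add  r1, r2, r1 → r1=0x9e
epilogue: pop r4=0x22, sp=0x8f
epilogue: pop r2=0xa7, sp=0x90
r5 is caller-saved → body value

REG = 0x0a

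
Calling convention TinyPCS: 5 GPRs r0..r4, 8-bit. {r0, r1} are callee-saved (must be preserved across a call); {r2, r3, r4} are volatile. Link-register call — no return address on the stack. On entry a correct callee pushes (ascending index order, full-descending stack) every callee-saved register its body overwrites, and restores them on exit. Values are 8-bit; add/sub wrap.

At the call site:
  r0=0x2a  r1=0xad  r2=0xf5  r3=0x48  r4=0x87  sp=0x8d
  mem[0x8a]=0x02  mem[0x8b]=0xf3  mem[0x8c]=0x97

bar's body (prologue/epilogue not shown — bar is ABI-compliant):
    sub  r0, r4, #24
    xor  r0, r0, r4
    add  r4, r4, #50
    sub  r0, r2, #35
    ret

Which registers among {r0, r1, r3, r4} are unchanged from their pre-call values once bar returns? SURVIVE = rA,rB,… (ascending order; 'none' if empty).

SURVIVE = r0,r1,r3

prologue: push r0 -> mem[0x8c]=0x2a, sp=0x8c
body[0] sub  r0, r4, #24 -> r0=0x6f
body[1] xor  r0, r0, r4 -> r0=0xe8
body[2] add  r4, r4, #50 -> r4=0xb9
body[3] sub  r0, r2, #35 -> r0=0xd2
epilogue: pop r0=0x2a, sp=0x8d
r0: callee-saved, written=True
r1: callee-saved, written=False
r3: caller-saved, written=False
r4: caller-saved, written=True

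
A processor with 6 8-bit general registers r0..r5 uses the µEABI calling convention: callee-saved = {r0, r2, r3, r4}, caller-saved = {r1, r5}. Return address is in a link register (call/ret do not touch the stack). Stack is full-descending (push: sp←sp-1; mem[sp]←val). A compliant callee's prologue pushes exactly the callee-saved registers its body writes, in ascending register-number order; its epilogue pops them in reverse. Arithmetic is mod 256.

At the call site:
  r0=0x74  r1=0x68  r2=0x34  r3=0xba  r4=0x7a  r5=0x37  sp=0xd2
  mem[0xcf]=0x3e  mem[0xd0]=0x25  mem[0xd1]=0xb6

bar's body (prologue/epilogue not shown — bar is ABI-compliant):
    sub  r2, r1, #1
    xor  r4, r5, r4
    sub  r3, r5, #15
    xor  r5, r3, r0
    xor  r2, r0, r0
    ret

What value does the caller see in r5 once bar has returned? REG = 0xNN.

prologue: push r2 -> mem[0xd1]=0x34, sp=0xd1
prologue: push r3 -> mem[0xd0]=0xba, sp=0xd0
prologue: push r4 -> mem[0xcf]=0x7a, sp=0xcf
body[0] sub  r2, r1, #1 -> r2=0x67
body[1] xor  r4, r5, r4 -> r4=0x4d
body[2] sub  r3, r5, #15 -> r3=0x28
body[3] xor  r5, r3, r0 -> r5=0x5c
body[4] xor  r2, r0, r0 -> r2=0x00
epilogue: pop r4=0x7a, sp=0xd0
epilogue: pop r3=0xba, sp=0xd1
epilogue: pop r2=0x34, sp=0xd2
r5 is caller-saved -> body value

REG = 0x5c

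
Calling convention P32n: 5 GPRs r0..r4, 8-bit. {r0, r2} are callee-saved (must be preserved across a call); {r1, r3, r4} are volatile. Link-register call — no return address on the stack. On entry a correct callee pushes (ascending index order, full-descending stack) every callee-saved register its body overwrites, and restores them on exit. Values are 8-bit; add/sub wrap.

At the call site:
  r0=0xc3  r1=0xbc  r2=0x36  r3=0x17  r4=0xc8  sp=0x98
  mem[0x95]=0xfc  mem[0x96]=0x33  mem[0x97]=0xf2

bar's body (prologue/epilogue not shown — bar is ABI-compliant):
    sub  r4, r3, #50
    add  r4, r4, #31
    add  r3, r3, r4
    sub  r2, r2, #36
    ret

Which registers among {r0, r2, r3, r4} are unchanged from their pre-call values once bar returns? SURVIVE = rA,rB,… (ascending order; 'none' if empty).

SURVIVE = r0,r2

prologue: push r2 → mem[0x97]=0x36, sp=0x97
body[0] sub  r4, r3, #50 → r4=0xe5
body[1] add  r4, r4, #31 → r4=0x04
body[2] add  r3, r3, r4 → r3=0x1b
body[3] sub  r2, r2, #36 → r2=0x12
epilogue: pop r2=0x36, sp=0x98
r0: callee-saved, written=False
r2: callee-saved, written=True
r3: caller-saved, written=True
r4: caller-saved, written=True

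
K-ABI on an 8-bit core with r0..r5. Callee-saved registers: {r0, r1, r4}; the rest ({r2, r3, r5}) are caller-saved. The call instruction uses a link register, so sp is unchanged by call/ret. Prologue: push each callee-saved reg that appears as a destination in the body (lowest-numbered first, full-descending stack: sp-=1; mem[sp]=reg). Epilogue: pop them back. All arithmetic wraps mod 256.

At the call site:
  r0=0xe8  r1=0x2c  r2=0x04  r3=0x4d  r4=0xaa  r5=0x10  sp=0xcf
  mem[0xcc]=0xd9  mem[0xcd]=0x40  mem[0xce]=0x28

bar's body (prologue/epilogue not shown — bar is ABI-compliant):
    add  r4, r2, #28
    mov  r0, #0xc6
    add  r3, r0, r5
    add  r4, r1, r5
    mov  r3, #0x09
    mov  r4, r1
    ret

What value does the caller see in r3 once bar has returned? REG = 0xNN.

prologue: push r0 → mem[0xce]=0xe8, sp=0xce
prologue: push r4 → mem[0xcd]=0xaa, sp=0xcd
body[0] add  r4, r2, #28 → r4=0x20
body[1] mov  r0, #0xc6 → r0=0xc6
body[2] add  r3, r0, r5 → r3=0xd6
body[3] add  r4, r1, r5 → r4=0x3c
body[4] mov  r3, #0x09 → r3=0x09
body[5] mov  r4, r1 → r4=0x2c
epilogue: pop r4=0xaa, sp=0xce
epilogue: pop r0=0xe8, sp=0xcf
r3 is caller-saved → body value

REG = 0x09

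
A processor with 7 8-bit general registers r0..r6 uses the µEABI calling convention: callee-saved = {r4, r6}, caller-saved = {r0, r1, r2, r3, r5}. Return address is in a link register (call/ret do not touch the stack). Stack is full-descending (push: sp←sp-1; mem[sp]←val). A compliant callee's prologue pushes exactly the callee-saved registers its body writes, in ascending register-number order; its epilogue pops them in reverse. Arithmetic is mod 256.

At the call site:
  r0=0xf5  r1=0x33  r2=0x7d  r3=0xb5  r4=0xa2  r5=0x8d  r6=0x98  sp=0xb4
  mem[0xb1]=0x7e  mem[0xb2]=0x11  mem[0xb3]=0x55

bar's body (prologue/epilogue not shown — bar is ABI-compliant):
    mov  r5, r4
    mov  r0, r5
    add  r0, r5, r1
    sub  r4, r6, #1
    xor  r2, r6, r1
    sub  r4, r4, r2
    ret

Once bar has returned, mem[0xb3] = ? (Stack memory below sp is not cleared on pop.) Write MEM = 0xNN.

MEM = 0xa2

prologue: push r4 → mem[0xb3]=0xa2, sp=0xb3
body[0] mov  r5, r4 → r5=0xa2
body[1] mov  r0, r5 → r0=0xa2
body[2] add  r0, r5, r1 → r0=0xd5
body[3] sub  r4, r6, #1 → r4=0x97
body[4] xor  r2, r6, r1 → r2=0xab
body[5] sub  r4, r4, r2 → r4=0xec
epilogue: pop r4=0xa2, sp=0xb4
prologue pushed ['r4'] at ['0xb3']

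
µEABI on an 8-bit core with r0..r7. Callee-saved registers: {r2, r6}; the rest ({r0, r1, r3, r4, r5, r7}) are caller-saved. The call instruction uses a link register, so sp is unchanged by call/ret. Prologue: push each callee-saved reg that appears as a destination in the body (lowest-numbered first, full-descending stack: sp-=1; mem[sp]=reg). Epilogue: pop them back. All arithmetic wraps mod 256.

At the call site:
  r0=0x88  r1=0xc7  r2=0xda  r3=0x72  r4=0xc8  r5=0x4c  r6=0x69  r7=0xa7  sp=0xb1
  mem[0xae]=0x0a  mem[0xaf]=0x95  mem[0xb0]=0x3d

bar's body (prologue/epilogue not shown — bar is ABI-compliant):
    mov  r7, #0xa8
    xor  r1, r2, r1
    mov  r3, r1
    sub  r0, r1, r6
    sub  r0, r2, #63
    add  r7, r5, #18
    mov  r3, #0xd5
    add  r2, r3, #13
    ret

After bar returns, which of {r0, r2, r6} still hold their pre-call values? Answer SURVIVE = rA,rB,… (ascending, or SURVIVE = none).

prologue: push r2 -> mem[0xb0]=0xda, sp=0xb0
body[0] mov  r7, #0xa8 -> r7=0xa8
body[1] xor  r1, r2, r1 -> r1=0x1d
body[2] mov  r3, r1 -> r3=0x1d
body[3] sub  r0, r1, r6 -> r0=0xb4
body[4] sub  r0, r2, #63 -> r0=0x9b
body[5] add  r7, r5, #18 -> r7=0x5e
body[6] mov  r3, #0xd5 -> r3=0xd5
body[7] add  r2, r3, #13 -> r2=0xe2
epilogue: pop r2=0xda, sp=0xb1
r0: caller-saved, written=True
r2: callee-saved, written=True
r6: callee-saved, written=False

SURVIVE = r2,r6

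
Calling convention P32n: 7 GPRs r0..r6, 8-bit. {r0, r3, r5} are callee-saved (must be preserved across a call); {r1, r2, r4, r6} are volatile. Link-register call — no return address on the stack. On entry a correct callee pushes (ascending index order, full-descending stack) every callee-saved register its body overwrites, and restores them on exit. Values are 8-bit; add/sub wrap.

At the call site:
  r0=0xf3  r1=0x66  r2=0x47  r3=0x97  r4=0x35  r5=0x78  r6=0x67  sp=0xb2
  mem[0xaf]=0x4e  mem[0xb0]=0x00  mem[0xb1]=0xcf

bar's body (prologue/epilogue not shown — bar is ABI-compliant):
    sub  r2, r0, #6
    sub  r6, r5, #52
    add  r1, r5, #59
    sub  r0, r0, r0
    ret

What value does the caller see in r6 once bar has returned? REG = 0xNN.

REG = 0x44

prologue: push r0 -> mem[0xb1]=0xf3, sp=0xb1
body[0] sub  r2, r0, #6 -> r2=0xed
body[1] sub  r6, r5, #52 -> r6=0x44
body[2] add  r1, r5, #59 -> r1=0xb3
body[3] sub  r0, r0, r0 -> r0=0x00
epilogue: pop r0=0xf3, sp=0xb2
r6 is caller-saved -> body value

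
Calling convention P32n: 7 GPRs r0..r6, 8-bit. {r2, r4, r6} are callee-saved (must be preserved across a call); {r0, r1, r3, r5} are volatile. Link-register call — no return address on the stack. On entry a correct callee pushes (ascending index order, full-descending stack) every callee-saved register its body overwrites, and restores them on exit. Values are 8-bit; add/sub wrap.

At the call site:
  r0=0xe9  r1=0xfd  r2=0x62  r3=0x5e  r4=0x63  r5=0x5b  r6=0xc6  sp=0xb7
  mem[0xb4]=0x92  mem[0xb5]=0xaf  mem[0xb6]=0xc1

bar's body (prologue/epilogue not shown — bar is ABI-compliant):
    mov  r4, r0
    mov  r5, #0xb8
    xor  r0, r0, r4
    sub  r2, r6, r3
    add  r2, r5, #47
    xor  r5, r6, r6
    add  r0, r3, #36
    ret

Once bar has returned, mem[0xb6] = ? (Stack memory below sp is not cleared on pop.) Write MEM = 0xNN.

prologue: push r2 → mem[0xb6]=0x62, sp=0xb6
prologue: push r4 → mem[0xb5]=0x63, sp=0xb5
body[0] mov  r4, r0 → r4=0xe9
body[1] mov  r5, #0xb8 → r5=0xb8
body[2] xor  r0, r0, r4 → r0=0x00
body[3] sub  r2, r6, r3 → r2=0x68
body[4] add  r2, r5, #47 → r2=0xe7
body[5] xor  r5, r6, r6 → r5=0x00
body[6] add  r0, r3, #36 → r0=0x82
epilogue: pop r4=0x63, sp=0xb6
epilogue: pop r2=0x62, sp=0xb7
prologue pushed ['r2', 'r4'] at ['0xb6', '0xb5']

MEM = 0x62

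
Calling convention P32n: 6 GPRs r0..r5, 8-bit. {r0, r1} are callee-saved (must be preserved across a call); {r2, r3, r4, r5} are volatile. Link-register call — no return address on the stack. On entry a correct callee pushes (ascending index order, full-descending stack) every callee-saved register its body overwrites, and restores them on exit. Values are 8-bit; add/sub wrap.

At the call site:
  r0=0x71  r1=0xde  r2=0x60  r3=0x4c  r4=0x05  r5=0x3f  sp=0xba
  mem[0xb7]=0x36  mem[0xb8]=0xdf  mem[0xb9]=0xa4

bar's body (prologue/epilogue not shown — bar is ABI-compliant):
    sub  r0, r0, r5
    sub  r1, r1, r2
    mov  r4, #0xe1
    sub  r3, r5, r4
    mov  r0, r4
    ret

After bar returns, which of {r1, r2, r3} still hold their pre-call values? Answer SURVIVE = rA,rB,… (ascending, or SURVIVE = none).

SURVIVE = r1,r2

prologue: push r0 -> mem[0xb9]=0x71, sp=0xb9
prologue: push r1 -> mem[0xb8]=0xde, sp=0xb8
body[0] sub  r0, r0, r5 -> r0=0x32
body[1] sub  r1, r1, r2 -> r1=0x7e
body[2] mov  r4, #0xe1 -> r4=0xe1
body[3] sub  r3, r5, r4 -> r3=0x5e
body[4] mov  r0, r4 -> r0=0xe1
epilogue: pop r1=0xde, sp=0xb9
epilogue: pop r0=0x71, sp=0xba
r1: callee-saved, written=True
r2: caller-saved, written=False
r3: caller-saved, written=True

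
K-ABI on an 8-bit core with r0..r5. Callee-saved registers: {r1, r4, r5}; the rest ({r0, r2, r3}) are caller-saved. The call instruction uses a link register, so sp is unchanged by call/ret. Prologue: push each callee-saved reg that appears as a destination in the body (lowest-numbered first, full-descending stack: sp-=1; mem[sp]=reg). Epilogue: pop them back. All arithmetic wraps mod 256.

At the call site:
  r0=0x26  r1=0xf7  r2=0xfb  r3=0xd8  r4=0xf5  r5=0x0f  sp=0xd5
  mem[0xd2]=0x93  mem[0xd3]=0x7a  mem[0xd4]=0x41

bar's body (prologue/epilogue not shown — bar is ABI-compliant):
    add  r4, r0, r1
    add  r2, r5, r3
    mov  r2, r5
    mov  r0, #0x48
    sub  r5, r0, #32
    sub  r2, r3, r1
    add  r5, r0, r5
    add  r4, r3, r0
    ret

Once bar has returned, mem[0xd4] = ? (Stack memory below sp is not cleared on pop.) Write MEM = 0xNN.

MEM = 0xf5

prologue: push r4 -> mem[0xd4]=0xf5, sp=0xd4
prologue: push r5 -> mem[0xd3]=0x0f, sp=0xd3
body[0] add  r4, r0, r1 -> r4=0x1d
body[1] add  r2, r5, r3 -> r2=0xe7
body[2] mov  r2, r5 -> r2=0x0f
body[3] mov  r0, #0x48 -> r0=0x48
body[4] sub  r5, r0, #32 -> r5=0x28
body[5] sub  r2, r3, r1 -> r2=0xe1
body[6] add  r5, r0, r5 -> r5=0x70
body[7] add  r4, r3, r0 -> r4=0x20
epilogue: pop r5=0x0f, sp=0xd4
epilogue: pop r4=0xf5, sp=0xd5
prologue pushed ['r4', 'r5'] at ['0xd4', '0xd3']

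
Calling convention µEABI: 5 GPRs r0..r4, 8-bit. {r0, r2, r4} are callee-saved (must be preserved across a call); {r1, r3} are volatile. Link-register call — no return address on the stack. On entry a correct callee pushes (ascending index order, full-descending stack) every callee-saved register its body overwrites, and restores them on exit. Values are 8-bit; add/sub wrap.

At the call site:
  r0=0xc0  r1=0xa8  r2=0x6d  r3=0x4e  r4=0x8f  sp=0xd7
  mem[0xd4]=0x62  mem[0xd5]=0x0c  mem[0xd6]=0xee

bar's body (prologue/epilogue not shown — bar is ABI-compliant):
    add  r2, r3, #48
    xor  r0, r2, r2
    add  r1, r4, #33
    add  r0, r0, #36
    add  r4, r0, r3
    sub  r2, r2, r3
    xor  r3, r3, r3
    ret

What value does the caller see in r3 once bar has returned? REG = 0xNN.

prologue: push r0 -> mem[0xd6]=0xc0, sp=0xd6
prologue: push r2 -> mem[0xd5]=0x6d, sp=0xd5
prologue: push r4 -> mem[0xd4]=0x8f, sp=0xd4
body[0] add  r2, r3, #48 -> r2=0x7e
body[1] xor  r0, r2, r2 -> r0=0x00
body[2] add  r1, r4, #33 -> r1=0xb0
body[3] add  r0, r0, #36 -> r0=0x24
body[4] add  r4, r0, r3 -> r4=0x72
body[5] sub  r2, r2, r3 -> r2=0x30
body[6] xor  r3, r3, r3 -> r3=0x00
epilogue: pop r4=0x8f, sp=0xd5
epilogue: pop r2=0x6d, sp=0xd6
epilogue: pop r0=0xc0, sp=0xd7
r3 is caller-saved -> body value

REG = 0x00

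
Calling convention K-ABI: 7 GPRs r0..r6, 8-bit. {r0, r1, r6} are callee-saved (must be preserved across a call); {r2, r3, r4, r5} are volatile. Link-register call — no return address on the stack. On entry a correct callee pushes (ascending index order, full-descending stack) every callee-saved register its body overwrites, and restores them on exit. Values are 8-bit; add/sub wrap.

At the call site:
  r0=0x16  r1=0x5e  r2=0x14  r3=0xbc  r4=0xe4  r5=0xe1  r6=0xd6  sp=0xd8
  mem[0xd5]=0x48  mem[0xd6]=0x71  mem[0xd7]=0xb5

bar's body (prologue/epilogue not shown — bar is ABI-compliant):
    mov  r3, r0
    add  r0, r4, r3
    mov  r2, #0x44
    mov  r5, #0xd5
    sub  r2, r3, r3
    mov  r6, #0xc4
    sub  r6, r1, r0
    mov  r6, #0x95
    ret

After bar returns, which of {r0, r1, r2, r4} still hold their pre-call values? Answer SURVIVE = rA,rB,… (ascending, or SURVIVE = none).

prologue: push r0 -> mem[0xd7]=0x16, sp=0xd7
prologue: push r6 -> mem[0xd6]=0xd6, sp=0xd6
body[0] mov  r3, r0 -> r3=0x16
body[1] add  r0, r4, r3 -> r0=0xfa
body[2] mov  r2, #0x44 -> r2=0x44
body[3] mov  r5, #0xd5 -> r5=0xd5
body[4] sub  r2, r3, r3 -> r2=0x00
body[5] mov  r6, #0xc4 -> r6=0xc4
body[6] sub  r6, r1, r0 -> r6=0x64
body[7] mov  r6, #0x95 -> r6=0x95
epilogue: pop r6=0xd6, sp=0xd7
epilogue: pop r0=0x16, sp=0xd8
r0: callee-saved, written=True
r1: callee-saved, written=False
r2: caller-saved, written=True
r4: caller-saved, written=False

SURVIVE = r0,r1,r4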